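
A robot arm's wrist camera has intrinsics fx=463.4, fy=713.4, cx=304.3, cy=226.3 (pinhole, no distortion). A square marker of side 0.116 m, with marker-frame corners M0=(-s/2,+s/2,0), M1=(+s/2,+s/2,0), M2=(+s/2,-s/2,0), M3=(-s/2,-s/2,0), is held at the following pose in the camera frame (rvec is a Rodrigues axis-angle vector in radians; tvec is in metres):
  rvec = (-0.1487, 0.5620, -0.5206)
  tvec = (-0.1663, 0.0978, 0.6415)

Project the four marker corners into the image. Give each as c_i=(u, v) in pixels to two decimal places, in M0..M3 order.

c0=(174.27, 419.97) c1=(227.21, 367.21) c2=(194.43, 247.08) c3=(146.55, 306.96)

Intrinsics K: fx=463.4, fy=713.4, cx=304.3, cy=226.3
Marker side s = 0.116 m; corners in marker frame (Z=0):
  M0 = (-0.0580, +0.0580, 0)
  M1 = (+0.0580, +0.0580, 0)
  M2 = (+0.0580, -0.0580, 0)
  M3 = (-0.0580, -0.0580, 0)
rvec = (-0.1487, 0.5620, -0.5206), |rvec| = θ = 0.78037 rad = 44.712°
Rodrigues: sinθ=0.70354, 1−cosθ=0.28935; R = I + sinθ·[k]× + (1−cosθ)·[k]×²:
    [+0.72116 +0.42964 +0.54345]
    [-0.50905 +0.86072 -0.00495]
    [-0.46989 -0.27307 +0.83943]
t = (-0.1663, 0.0978, 0.6415) m
M0: Pc = R·M0+t = (-0.18321, +0.17725, +0.65292); u = 463.4·(-0.18321)/0.65292 + 304.3 = 174.2699, v = 713.4·(+0.17725)/0.65292 + 226.3 = 419.9667
M1: Pc = R·M1+t = (-0.09955, +0.11820, +0.59841); u = 463.4·(-0.09955)/0.59841 + 304.3 = 227.2068, v = 713.4·(+0.11820)/0.59841 + 226.3 = 367.2097
M2: Pc = R·M2+t = (-0.14939, +0.01835, +0.63008); u = 463.4·(-0.14939)/0.63008 + 304.3 = 194.4287, v = 713.4·(+0.01835)/0.63008 + 226.3 = 247.0799
M3: Pc = R·M3+t = (-0.23305, +0.07740, +0.68459); u = 463.4·(-0.23305)/0.68459 + 304.3 = 146.5511, v = 713.4·(+0.07740)/0.68459 + 226.3 = 306.9605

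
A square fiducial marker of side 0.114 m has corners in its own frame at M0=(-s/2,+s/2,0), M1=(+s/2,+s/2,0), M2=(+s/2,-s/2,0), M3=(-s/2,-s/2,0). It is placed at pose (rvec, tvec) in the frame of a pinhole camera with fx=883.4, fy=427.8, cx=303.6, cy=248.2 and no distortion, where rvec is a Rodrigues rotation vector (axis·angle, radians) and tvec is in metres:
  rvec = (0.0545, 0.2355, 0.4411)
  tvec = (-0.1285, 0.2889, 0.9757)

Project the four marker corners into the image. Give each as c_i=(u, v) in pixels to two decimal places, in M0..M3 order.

c0=(123.80, 384.20) c1=(210.45, 409.21) c2=(253.10, 365.18) c3=(164.36, 340.97)

Intrinsics K: fx=883.4, fy=427.8, cx=303.6, cy=248.2
Marker side s = 0.114 m; corners in marker frame (Z=0):
  M0 = (-0.0570, +0.0570, 0)
  M1 = (+0.0570, +0.0570, 0)
  M2 = (+0.0570, -0.0570, 0)
  M3 = (-0.0570, -0.0570, 0)
rvec = (0.0545, 0.2355, 0.4411), |rvec| = θ = 0.50299 rad = 28.819°
Rodrigues: sinθ=0.48205, 1−cosθ=0.12386; R = I + sinθ·[k]× + (1−cosθ)·[k]×²:
    [+0.87760 -0.41645 +0.23746]
    [+0.42902 +0.90330 -0.00138]
    [-0.21393 +0.10308 +0.97140]
t = (-0.1285, 0.2889, 0.9757) m
M0: Pc = R·M0+t = (-0.20226, +0.31593, +0.99377); u = 883.4·(-0.20226)/0.99377 + 303.6 = 123.8026, v = 427.8·(+0.31593)/0.99377 + 248.2 = 384.2039
M1: Pc = R·M1+t = (-0.10221, +0.36484, +0.96938); u = 883.4·(-0.10221)/0.96938 + 303.6 = 210.4516, v = 427.8·(+0.36484)/0.96938 + 248.2 = 409.2091
M2: Pc = R·M2+t = (-0.05474, +0.26187, +0.95763); u = 883.4·(-0.05474)/0.95763 + 303.6 = 253.1039, v = 427.8·(+0.26187)/0.95763 + 248.2 = 365.1829
M3: Pc = R·M3+t = (-0.15479, +0.21296, +0.98202); u = 883.4·(-0.15479)/0.98202 + 303.6 = 164.3587, v = 427.8·(+0.21296)/0.98202 + 248.2 = 340.9717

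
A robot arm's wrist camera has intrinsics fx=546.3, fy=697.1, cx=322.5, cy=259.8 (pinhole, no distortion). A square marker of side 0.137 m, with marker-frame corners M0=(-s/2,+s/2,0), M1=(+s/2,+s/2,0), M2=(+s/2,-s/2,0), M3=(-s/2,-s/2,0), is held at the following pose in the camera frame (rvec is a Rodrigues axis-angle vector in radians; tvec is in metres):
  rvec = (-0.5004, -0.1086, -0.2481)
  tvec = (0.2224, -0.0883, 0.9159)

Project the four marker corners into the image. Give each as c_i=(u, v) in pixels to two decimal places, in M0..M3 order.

c0=(431.52, 247.09) c1=(509.39, 225.18) c2=(476.68, 142.96) c3=(403.28, 161.43)

Intrinsics K: fx=546.3, fy=697.1, cx=322.5, cy=259.8
Marker side s = 0.137 m; corners in marker frame (Z=0):
  M0 = (-0.0685, +0.0685, 0)
  M1 = (+0.0685, +0.0685, 0)
  M2 = (+0.0685, -0.0685, 0)
  M3 = (-0.0685, -0.0685, 0)
rvec = (-0.5004, -0.1086, -0.2481), |rvec| = θ = 0.56899 rad = 32.601°
Rodrigues: sinθ=0.53878, 1−cosθ=0.15755; R = I + sinθ·[k]× + (1−cosθ)·[k]×²:
    [+0.96431 +0.26137 -0.04242]
    [-0.20848 +0.84819 +0.48695]
    [+0.16325 -0.46072 +0.87240]
t = (0.2224, -0.0883, 0.9159) m
M0: Pc = R·M0+t = (+0.17425, -0.01592, +0.87316); u = 546.3·(+0.17425)/0.87316 + 322.5 = 431.5208, v = 697.1·(-0.01592)/0.87316 + 259.8 = 247.0914
M1: Pc = R·M1+t = (+0.30636, -0.04448, +0.89552); u = 546.3·(+0.30636)/0.89552 + 322.5 = 509.3895, v = 697.1·(-0.04448)/0.89552 + 259.8 = 225.1754
M2: Pc = R·M2+t = (+0.27055, -0.16068, +0.95864); u = 546.3·(+0.27055)/0.95864 + 322.5 = 476.6784, v = 697.1·(-0.16068)/0.95864 + 259.8 = 142.9564
M3: Pc = R·M3+t = (+0.13844, -0.13212, +0.93628); u = 546.3·(+0.13844)/0.93628 + 322.5 = 403.2777, v = 697.1·(-0.13212)/0.93628 + 259.8 = 161.4309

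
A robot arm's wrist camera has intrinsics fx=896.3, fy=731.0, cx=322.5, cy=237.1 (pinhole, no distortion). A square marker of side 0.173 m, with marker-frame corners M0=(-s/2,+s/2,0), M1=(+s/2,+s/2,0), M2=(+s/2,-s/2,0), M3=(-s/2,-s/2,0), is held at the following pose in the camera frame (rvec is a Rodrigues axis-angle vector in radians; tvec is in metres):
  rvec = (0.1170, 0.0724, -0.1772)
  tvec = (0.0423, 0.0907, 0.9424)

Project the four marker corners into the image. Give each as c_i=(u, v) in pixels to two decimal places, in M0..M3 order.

c0=(297.21, 382.00) c1=(457.96, 361.22) c2=(430.60, 230.24) c3=(267.02, 253.41)

Intrinsics K: fx=896.3, fy=731.0, cx=322.5, cy=237.1
Marker side s = 0.173 m; corners in marker frame (Z=0):
  M0 = (-0.0865, +0.0865, 0)
  M1 = (+0.0865, +0.0865, 0)
  M2 = (+0.0865, -0.0865, 0)
  M3 = (-0.0865, -0.0865, 0)
rvec = (0.1170, 0.0724, -0.1772), |rvec| = θ = 0.22434 rad = 12.854°
Rodrigues: sinθ=0.22247, 1−cosθ=0.02506; R = I + sinθ·[k]× + (1−cosθ)·[k]×²:
    [+0.98176 +0.17993 +0.06147]
    [-0.17150 +0.97755 -0.12241]
    [-0.08212 +0.10963 +0.99057]
t = (0.0423, 0.0907, 0.9424) m
M0: Pc = R·M0+t = (-0.02706, +0.19009, +0.95899); u = 896.3·(-0.02706)/0.95899 + 322.5 = 297.2112, v = 731.0·(+0.19009)/0.95899 + 237.1 = 382.0007
M1: Pc = R·M1+t = (+0.14279, +0.16042, +0.94478); u = 896.3·(+0.14279)/0.94478 + 322.5 = 457.9594, v = 731.0·(+0.16042)/0.94478 + 237.1 = 361.2236
M2: Pc = R·M2+t = (+0.11166, -0.00869, +0.92581); u = 896.3·(+0.11166)/0.92581 + 322.5 = 430.5980, v = 731.0·(-0.00869)/0.92581 + 237.1 = 230.2364
M3: Pc = R·M3+t = (-0.05819, +0.02098, +0.94002); u = 896.3·(-0.05819)/0.94002 + 322.5 = 267.0200, v = 731.0·(+0.02098)/0.94002 + 237.1 = 253.4123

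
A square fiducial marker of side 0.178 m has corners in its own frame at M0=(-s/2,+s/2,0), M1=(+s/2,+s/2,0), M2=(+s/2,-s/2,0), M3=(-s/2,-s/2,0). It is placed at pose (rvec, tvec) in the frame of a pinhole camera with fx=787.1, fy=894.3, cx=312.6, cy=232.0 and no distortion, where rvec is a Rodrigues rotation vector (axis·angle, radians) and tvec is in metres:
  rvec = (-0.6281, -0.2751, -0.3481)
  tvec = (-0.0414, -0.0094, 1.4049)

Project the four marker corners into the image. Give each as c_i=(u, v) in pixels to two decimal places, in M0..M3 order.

c0=(261.16, 284.88) c1=(354.85, 255.85) c2=(314.69, 173.34) c3=(225.36, 196.82)

Intrinsics K: fx=787.1, fy=894.3, cx=312.6, cy=232.0
Marker side s = 0.178 m; corners in marker frame (Z=0):
  M0 = (-0.0890, +0.0890, 0)
  M1 = (+0.0890, +0.0890, 0)
  M2 = (+0.0890, -0.0890, 0)
  M3 = (-0.0890, -0.0890, 0)
rvec = (-0.6281, -0.2751, -0.3481), |rvec| = θ = 0.76900 rad = 44.061°
Rodrigues: sinθ=0.69542, 1−cosθ=0.28139; R = I + sinθ·[k]× + (1−cosθ)·[k]×²:
    [+0.90633 +0.39701 -0.14474]
    [-0.23257 +0.75462 +0.61357]
    [+0.35282 -0.52243 +0.77626]
t = (-0.0414, -0.0094, 1.4049) m
M0: Pc = R·M0+t = (-0.08673, +0.07846, +1.32700); u = 787.1·(-0.08673)/1.32700 + 312.6 = 261.1573, v = 894.3·(+0.07846)/1.32700 + 232.0 = 284.8759
M1: Pc = R·M1+t = (+0.07460, +0.03706, +1.38980); u = 787.1·(+0.07460)/1.38980 + 312.6 = 354.8474, v = 894.3·(+0.03706)/1.38980 + 232.0 = 255.8484
M2: Pc = R·M2+t = (+0.00393, -0.09726, +1.48280); u = 787.1·(+0.00393)/1.48280 + 312.6 = 314.6857, v = 894.3·(-0.09726)/1.48280 + 232.0 = 173.3410
M3: Pc = R·M3+t = (-0.15740, -0.05586, +1.42000); u = 787.1·(-0.15740)/1.42000 + 312.6 = 225.3551, v = 894.3·(-0.05586)/1.42000 + 232.0 = 196.8186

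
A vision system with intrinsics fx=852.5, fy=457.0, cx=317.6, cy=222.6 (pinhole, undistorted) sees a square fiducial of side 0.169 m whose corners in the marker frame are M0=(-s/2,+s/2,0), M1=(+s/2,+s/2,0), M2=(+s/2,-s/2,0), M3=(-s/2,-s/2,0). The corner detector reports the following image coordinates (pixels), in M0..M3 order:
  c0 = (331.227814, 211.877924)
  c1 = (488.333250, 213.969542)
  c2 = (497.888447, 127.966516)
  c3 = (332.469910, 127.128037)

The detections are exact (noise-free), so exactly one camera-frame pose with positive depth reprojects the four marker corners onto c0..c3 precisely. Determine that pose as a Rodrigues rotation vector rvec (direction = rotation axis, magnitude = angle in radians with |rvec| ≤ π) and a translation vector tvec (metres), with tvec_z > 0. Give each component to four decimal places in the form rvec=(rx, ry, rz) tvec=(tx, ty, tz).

rvec=(0.2745, 0.0860, 0.0152) tvec=(0.0993, -0.1009, 0.8988)

Intrinsics K: fx=852.5, fy=457.0, cx=317.6, cy=222.6
Marker side s = 0.169 m; corners in marker frame (Z=0):
  M0 = (-0.0845, +0.0845, 0)
  M1 = (+0.0845, +0.0845, 0)
  M2 = (+0.0845, -0.0845, 0)
  M3 = (-0.0845, -0.0845, 0)
Detected image corners:
  c0 = (331.227814, 211.877924) px
  c1 = (488.333250, 213.969542) px
  c2 = (497.888447, 127.966516) px
  c3 = (332.469910, 127.128037) px
Planar DLT: solve 8×8 A·h = b for H (H[2,2]=1):
  H  [+915.62391 +92.79501 +411.78394]
  H  [-6.90365 +556.55995 +171.31899]
  H  [-0.09203 +0.30195 +1.00000]
B = K⁻¹H; ‖b₁‖=1.112544, ‖b₂‖=1.112544; λ = 2/(‖b₁‖+‖b₂‖) = 0.898841, sign → tz>0 ⇒ λ=+0.898841
r₁ = λ·B[:,0] = (+0.99621,+0.02671,-0.08272); r₂ = λ·B[:,1] = (-0.00327,+0.96246,+0.27141)
r₃ = r₁×r₂ = (+0.08687,-0.27011,+0.95890); SVD([r₁ r₂ r₃]) → R = UVᵀ:
  R  [+0.99621 -0.00327 +0.08687]
  R  [+0.02671 +0.96246 -0.27011]
  R  [-0.08272 +0.27141 +0.95890]
t = (+0.09930, -0.10086, +0.89884) m
tr R = 2.917578; θ = arccos((tr R − 1)/2) = 0.288088 rad = 16.506°
axis k = ((R−Rᵀ)₃₂, (R−Rᵀ)₁₃, (R−Rᵀ)₂₁) / (2 sinθ) = (+0.952966, +0.298448, +0.052774)
rvec = θ·k = (+0.274538, +0.085979, +0.015203)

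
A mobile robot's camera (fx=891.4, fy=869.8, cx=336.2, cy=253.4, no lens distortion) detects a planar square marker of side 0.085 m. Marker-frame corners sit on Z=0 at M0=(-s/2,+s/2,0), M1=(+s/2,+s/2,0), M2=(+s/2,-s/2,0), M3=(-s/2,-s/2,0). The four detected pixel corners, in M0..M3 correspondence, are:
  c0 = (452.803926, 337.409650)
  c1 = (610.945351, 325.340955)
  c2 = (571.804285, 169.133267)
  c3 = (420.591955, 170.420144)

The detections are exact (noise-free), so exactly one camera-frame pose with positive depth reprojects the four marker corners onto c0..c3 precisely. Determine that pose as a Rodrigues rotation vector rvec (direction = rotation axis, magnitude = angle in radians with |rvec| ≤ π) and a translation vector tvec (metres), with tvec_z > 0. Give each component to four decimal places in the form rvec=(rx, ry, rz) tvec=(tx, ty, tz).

rvec=(-0.3294, -0.3224, -0.0946) tvec=(0.0870, -0.0026, 0.4311)

Intrinsics K: fx=891.4, fy=869.8, cx=336.2, cy=253.4
Marker side s = 0.085 m; corners in marker frame (Z=0):
  M0 = (-0.0425, +0.0425, 0)
  M1 = (+0.0425, +0.0425, 0)
  M2 = (+0.0425, -0.0425, 0)
  M3 = (-0.0425, -0.0425, 0)
Detected image corners:
  c0 = (452.803926, 337.409650) px
  c1 = (610.945351, 325.340955) px
  c2 = (571.804285, 169.133267) px
  c3 = (420.591955, 170.420144) px
Planar DLT: solve 8×8 A·h = b for H (H[2,2]=1):
  H  [+2207.10111 +60.49404 +515.98937]
  H  [+112.75244 +1723.37118 +248.06018]
  H  [+0.75595 -0.70139 +1.00000]
B = K⁻¹H; ‖b₁‖=2.319402, ‖b₂‖=2.319402; λ = 2/(‖b₁‖+‖b₂‖) = 0.431146, sign → tz>0 ⇒ λ=+0.431146
r₁ = λ·B[:,0] = (+0.94459,-0.03906,+0.32593); r₂ = λ·B[:,1] = (+0.14331,+0.94235,-0.30240)
r₃ = r₁×r₂ = (-0.29532,+0.33235,+0.89573); SVD([r₁ r₂ r₃]) → R = UVᵀ:
  R  [+0.94459 +0.14331 -0.29532]
  R  [-0.03906 +0.94235 +0.33235]
  R  [+0.32593 -0.30240 +0.89573]
t = (+0.08696, -0.00265, +0.43115) m
tr R = 2.782660; θ = arccos((tr R − 1)/2) = 0.470526 rad = 26.959°
axis k = ((R−Rᵀ)₃₂, (R−Rᵀ)₁₃, (R−Rᵀ)₂₁) / (2 sinθ) = (-0.700062, -0.685168, -0.201140)
rvec = θ·k = (-0.329398, -0.322390, -0.094642)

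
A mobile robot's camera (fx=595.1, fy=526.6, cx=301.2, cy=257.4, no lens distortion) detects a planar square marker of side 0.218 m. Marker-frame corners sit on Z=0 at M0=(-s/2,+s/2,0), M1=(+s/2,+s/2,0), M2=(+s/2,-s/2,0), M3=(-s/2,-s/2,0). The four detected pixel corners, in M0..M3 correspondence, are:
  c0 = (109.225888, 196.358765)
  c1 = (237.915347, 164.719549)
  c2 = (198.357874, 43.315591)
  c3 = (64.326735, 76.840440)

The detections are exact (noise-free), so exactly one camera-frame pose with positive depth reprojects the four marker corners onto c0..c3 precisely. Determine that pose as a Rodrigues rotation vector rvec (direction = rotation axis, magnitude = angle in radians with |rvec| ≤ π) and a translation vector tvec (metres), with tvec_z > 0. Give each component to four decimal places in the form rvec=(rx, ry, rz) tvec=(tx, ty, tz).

Intrinsics K: fx=595.1, fy=526.6, cx=301.2, cy=257.4
Marker side s = 0.218 m; corners in marker frame (Z=0):
  M0 = (-0.1090, +0.1090, 0)
  M1 = (+0.1090, +0.1090, 0)
  M2 = (+0.1090, -0.1090, 0)
  M3 = (-0.1090, -0.1090, 0)
Detected image corners:
  c0 = (109.225888, 196.358765) px
  c1 = (237.915347, 164.719549) px
  c2 = (198.357874, 43.315591) px
  c3 = (64.326735, 76.840440) px
Planar DLT: solve 8×8 A·h = b for H (H[2,2]=1):
  H  [+599.31784 +223.13509 +152.75966]
  H  [-151.73125 +575.76611 +121.60954]
  H  [-0.01964 +0.19285 +1.00000]
B = K⁻¹H; ‖b₁‖=1.054664, ‖b₂‖=1.054664; λ = 2/(‖b₁‖+‖b₂‖) = 0.948169, sign → tz>0 ⇒ λ=+0.948169
r₁ = λ·B[:,0] = (+0.96432,-0.26410,-0.01863); r₂ = λ·B[:,1] = (+0.26297,+0.94732,+0.18285)
r₃ = r₁×r₂ = (-0.03065,-0.18123,+0.98296); SVD([r₁ r₂ r₃]) → R = UVᵀ:
  R  [+0.96432 +0.26297 -0.03065]
  R  [-0.26410 +0.94732 -0.18123]
  R  [-0.01863 +0.18285 +0.98296]
t = (-0.23651, -0.24450, +0.94817) m
tr R = 2.894598; θ = arccos((tr R − 1)/2) = 0.326100 rad = 18.684°
axis k = ((R−Rᵀ)₃₂, (R−Rᵀ)₁₃, (R−Rᵀ)₂₁) / (2 sinθ) = (+0.568251, -0.018762, -0.822641)
rvec = θ·k = (+0.185307, -0.006118, -0.268263)

rvec=(0.1853, -0.0061, -0.2683) tvec=(-0.2365, -0.2445, 0.9482)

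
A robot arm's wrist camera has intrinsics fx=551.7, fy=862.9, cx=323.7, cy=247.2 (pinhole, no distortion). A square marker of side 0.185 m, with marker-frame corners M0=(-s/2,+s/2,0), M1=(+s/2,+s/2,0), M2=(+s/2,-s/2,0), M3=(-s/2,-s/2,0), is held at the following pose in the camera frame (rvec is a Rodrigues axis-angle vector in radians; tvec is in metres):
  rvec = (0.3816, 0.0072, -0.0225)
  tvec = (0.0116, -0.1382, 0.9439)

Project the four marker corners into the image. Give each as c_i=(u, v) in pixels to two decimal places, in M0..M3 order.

Intrinsics K: fx=551.7, fy=862.9, cx=323.7, cy=247.2
Marker side s = 0.185 m; corners in marker frame (Z=0):
  M0 = (-0.0925, +0.0925, 0)
  M1 = (+0.0925, +0.0925, 0)
  M2 = (+0.0925, -0.0925, 0)
  M3 = (-0.0925, -0.0925, 0)
rvec = (0.3816, 0.0072, -0.0225), |rvec| = θ = 0.38233 rad = 21.906°
Rodrigues: sinθ=0.37308, 1−cosθ=0.07220; R = I + sinθ·[k]× + (1−cosθ)·[k]×²:
    [+0.99972 +0.02331 +0.00278]
    [-0.02060 +0.92782 -0.37245]
    [-0.01127 +0.37229 +0.92805]
t = (0.0116, -0.1382, 0.9439) m
M0: Pc = R·M0+t = (-0.07872, -0.05047, +0.97938); u = 551.7·(-0.07872)/0.97938 + 323.7 = 279.3569, v = 862.9·(-0.05047)/0.97938 + 247.2 = 202.7316
M1: Pc = R·M1+t = (+0.10623, -0.05428, +0.97729); u = 551.7·(+0.10623)/0.97729 + 323.7 = 383.6692, v = 862.9·(-0.05428)/0.97729 + 247.2 = 199.2721
M2: Pc = R·M2+t = (+0.10192, -0.22593, +0.90842); u = 551.7·(+0.10192)/0.90842 + 323.7 = 385.5966, v = 862.9·(-0.22593)/0.90842 + 247.2 = 32.5923
M3: Pc = R·M3+t = (-0.08303, -0.22212, +0.91051); u = 551.7·(-0.08303)/0.91051 + 323.7 = 273.3893, v = 862.9·(-0.22212)/0.91051 + 247.2 = 36.6951

c0=(279.36, 202.73) c1=(383.67, 199.27) c2=(385.60, 32.59) c3=(273.39, 36.70)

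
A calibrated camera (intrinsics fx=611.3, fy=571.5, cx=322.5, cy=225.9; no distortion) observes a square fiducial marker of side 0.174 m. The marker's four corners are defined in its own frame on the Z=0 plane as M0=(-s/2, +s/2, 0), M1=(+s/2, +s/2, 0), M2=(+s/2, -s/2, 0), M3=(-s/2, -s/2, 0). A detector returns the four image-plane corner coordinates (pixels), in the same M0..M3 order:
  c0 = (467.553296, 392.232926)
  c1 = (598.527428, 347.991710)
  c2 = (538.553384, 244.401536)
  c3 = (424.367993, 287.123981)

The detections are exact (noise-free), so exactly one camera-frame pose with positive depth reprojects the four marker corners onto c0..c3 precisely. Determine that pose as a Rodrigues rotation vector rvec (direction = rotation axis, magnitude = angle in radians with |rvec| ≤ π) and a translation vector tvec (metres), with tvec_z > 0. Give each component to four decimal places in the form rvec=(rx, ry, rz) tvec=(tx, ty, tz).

rvec=(-0.5871, 0.2944, -0.3392) tvec=(0.2481, 0.1301, 0.8330)

Intrinsics K: fx=611.3, fy=571.5, cx=322.5, cy=225.9
Marker side s = 0.174 m; corners in marker frame (Z=0):
  M0 = (-0.0870, +0.0870, 0)
  M1 = (+0.0870, +0.0870, 0)
  M2 = (+0.0870, -0.0870, 0)
  M3 = (-0.0870, -0.0870, 0)
Detected image corners:
  c0 = (467.553296, 392.232926) px
  c1 = (598.527428, 347.991710) px
  c2 = (538.553384, 244.401536) px
  c3 = (424.367993, 287.123981) px
Planar DLT: solve 8×8 A·h = b for H (H[2,2]=1):
  H  [+596.08965 -59.33923 +504.57215]
  H  [-315.72773 +377.34171 +315.15488]
  H  [-0.20790 -0.69966 +1.00000]
B = K⁻¹H; ‖b₁‖=1.200485, ‖b₂‖=1.200485; λ = 2/(‖b₁‖+‖b₂‖) = 0.832996, sign → tz>0 ⇒ λ=+0.832996
r₁ = λ·B[:,0] = (+0.90363,-0.39174,-0.17318); r₂ = λ·B[:,1] = (+0.22661,+0.78037,-0.58281)
r₃ = r₁×r₂ = (+0.36345,+0.48740,+0.79394); SVD([r₁ r₂ r₃]) → R = UVᵀ:
  R  [+0.90363 +0.22661 +0.36345]
  R  [-0.39174 +0.78037 +0.48740]
  R  [-0.17318 -0.58281 +0.79394]
t = (+0.24810, +0.13009, +0.83300) m
tr R = 2.477941; θ = arccos((tr R − 1)/2) = 0.739255 rad = 42.356°
axis k = ((R−Rᵀ)₃₂, (R−Rᵀ)₁₃, (R−Rᵀ)₂₁) / (2 sinθ) = (-0.794237, +0.398247, -0.458896)
rvec = θ·k = (-0.587144, +0.294407, -0.339242)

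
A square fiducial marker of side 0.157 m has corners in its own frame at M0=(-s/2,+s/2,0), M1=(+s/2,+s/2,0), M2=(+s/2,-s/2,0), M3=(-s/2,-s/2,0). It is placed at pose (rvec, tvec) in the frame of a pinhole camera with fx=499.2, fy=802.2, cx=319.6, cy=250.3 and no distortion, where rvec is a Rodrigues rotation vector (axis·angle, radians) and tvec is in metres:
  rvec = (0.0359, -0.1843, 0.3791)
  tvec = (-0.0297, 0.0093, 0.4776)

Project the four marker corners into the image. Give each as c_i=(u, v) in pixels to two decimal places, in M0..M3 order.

Intrinsics K: fx=499.2, fy=802.2, cx=319.6, cy=250.3
Marker side s = 0.157 m; corners in marker frame (Z=0):
  M0 = (-0.0785, +0.0785, 0)
  M1 = (+0.0785, +0.0785, 0)
  M2 = (+0.0785, -0.0785, 0)
  M3 = (-0.0785, -0.0785, 0)
rvec = (0.0359, -0.1843, 0.3791), |rvec| = θ = 0.42305 rad = 24.239°
Rodrigues: sinθ=0.41054, 1−cosθ=0.08816; R = I + sinθ·[k]× + (1−cosθ)·[k]×²:
    [+0.91248 -0.37115 -0.17215]
    [+0.36463 +0.92857 -0.06925]
    [+0.18556 +0.00042 +0.98263]
t = (-0.0297, 0.0093, 0.4776) m
M0: Pc = R·M0+t = (-0.13046, +0.05357, +0.46307); u = 499.2·(-0.13046)/0.46307 + 319.6 = 178.9551, v = 802.2·(+0.05357)/0.46307 + 250.3 = 343.1012
M1: Pc = R·M1+t = (+0.01279, +0.11082, +0.49220); u = 499.2·(+0.01279)/0.49220 + 319.6 = 332.5759, v = 802.2·(+0.11082)/0.49220 + 250.3 = 430.9120
M2: Pc = R·M2+t = (+0.07106, -0.03497, +0.49213); u = 499.2·(+0.07106)/0.49213 + 319.6 = 391.6852, v = 802.2·(-0.03497)/0.49213 + 250.3 = 193.2986
M3: Pc = R·M3+t = (-0.07219, -0.09222, +0.46300); u = 499.2·(-0.07219)/0.46300 + 319.6 = 241.7617, v = 802.2·(-0.09222)/0.46300 + 250.3 = 90.5245

c0=(178.96, 343.10) c1=(332.58, 430.91) c2=(391.69, 193.30) c3=(241.76, 90.52)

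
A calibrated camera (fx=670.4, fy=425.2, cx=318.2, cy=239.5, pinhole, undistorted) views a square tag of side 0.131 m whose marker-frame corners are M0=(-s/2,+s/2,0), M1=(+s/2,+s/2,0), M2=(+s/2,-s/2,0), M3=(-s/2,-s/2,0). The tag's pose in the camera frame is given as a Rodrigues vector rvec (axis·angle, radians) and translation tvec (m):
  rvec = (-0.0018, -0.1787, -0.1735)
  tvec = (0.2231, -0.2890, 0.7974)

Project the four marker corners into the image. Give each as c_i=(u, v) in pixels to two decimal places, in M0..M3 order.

Intrinsics K: fx=670.4, fy=425.2, cx=318.2, cy=239.5
Marker side s = 0.131 m; corners in marker frame (Z=0):
  M0 = (-0.0655, +0.0655, 0)
  M1 = (+0.0655, +0.0655, 0)
  M2 = (+0.0655, -0.0655, 0)
  M3 = (-0.0655, -0.0655, 0)
rvec = (-0.0018, -0.1787, -0.1735), |rvec| = θ = 0.24908 rad = 14.271°
Rodrigues: sinθ=0.24651, 1−cosθ=0.03086; R = I + sinθ·[k]× + (1−cosθ)·[k]×²:
    [+0.96914 +0.17187 -0.17670]
    [-0.17155 +0.98502 +0.01720]
    [+0.17701 +0.01364 +0.98411]
t = (0.2231, -0.2890, 0.7974) m
M0: Pc = R·M0+t = (+0.17088, -0.21324, +0.78670); u = 670.4·(+0.17088)/0.78670 + 318.2 = 463.8175, v = 425.2·(-0.21324)/0.78670 + 239.5 = 124.2444
M1: Pc = R·M1+t = (+0.29784, -0.23572, +0.80989); u = 670.4·(+0.29784)/0.80989 + 318.2 = 564.7397, v = 425.2·(-0.23572)/0.80989 + 239.5 = 115.7457
M2: Pc = R·M2+t = (+0.27532, -0.36476, +0.80810); u = 670.4·(+0.27532)/0.80810 + 318.2 = 546.6063, v = 425.2·(-0.36476)/0.80810 + 239.5 = 47.5758
M3: Pc = R·M3+t = (+0.14836, -0.34228, +0.78491); u = 670.4·(+0.14836)/0.78491 + 318.2 = 444.9186, v = 425.2·(-0.34228)/0.78491 + 239.5 = 54.0799

c0=(463.82, 124.24) c1=(564.74, 115.75) c2=(546.61, 47.58) c3=(444.92, 54.08)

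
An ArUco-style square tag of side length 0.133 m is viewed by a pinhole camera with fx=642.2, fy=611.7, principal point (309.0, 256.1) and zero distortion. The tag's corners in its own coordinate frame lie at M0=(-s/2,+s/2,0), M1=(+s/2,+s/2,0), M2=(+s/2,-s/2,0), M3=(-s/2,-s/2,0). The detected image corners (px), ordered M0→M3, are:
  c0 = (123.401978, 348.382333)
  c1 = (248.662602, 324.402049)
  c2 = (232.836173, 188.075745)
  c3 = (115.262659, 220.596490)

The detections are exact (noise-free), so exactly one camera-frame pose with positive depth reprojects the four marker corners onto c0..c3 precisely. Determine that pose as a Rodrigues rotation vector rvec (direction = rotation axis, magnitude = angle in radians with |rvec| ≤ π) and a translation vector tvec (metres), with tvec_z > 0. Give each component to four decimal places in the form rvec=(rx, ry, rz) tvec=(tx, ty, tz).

rvec=(-0.2244, 0.3767, -0.1808) tvec=(-0.1218, 0.0126, 0.5953)

Intrinsics K: fx=642.2, fy=611.7, cx=309.0, cy=256.1
Marker side s = 0.133 m; corners in marker frame (Z=0):
  M0 = (-0.0665, +0.0665, 0)
  M1 = (+0.0665, +0.0665, 0)
  M2 = (+0.0665, -0.0665, 0)
  M3 = (-0.0665, -0.0665, 0)
Detected image corners:
  c0 = (123.401978, 348.382333) px
  c1 = (248.662602, 324.402049) px
  c2 = (232.836173, 188.075745) px
  c3 = (115.262659, 220.596490) px
Planar DLT: solve 8×8 A·h = b for H (H[2,2]=1):
  H  [+808.41218 +13.51925 +177.54870]
  H  [-369.01813 +878.34006 +269.06456]
  H  [-0.57594 -0.41919 +1.00000]
B = K⁻¹H; ‖b₁‖=1.679865, ‖b₂‖=1.679865; λ = 2/(‖b₁‖+‖b₂‖) = 0.595286, sign → tz>0 ⇒ λ=+0.595286
r₁ = λ·B[:,0] = (+0.91432,-0.21558,-0.34285); r₂ = λ·B[:,1] = (+0.13260,+0.95924,-0.24954)
r₃ = r₁×r₂ = (+0.38267,+0.18269,+0.90564); SVD([r₁ r₂ r₃]) → R = UVᵀ:
  R  [+0.91432 +0.13260 +0.38267]
  R  [-0.21558 +0.95924 +0.18269]
  R  [-0.34285 -0.24954 +0.90564]
t = (-0.12185, +0.01262, +0.59529) m
tr R = 2.779206; θ = arccos((tr R − 1)/2) = 0.474321 rad = 27.177°
axis k = ((R−Rᵀ)₃₂, (R−Rᵀ)₁₃, (R−Rᵀ)₂₁) / (2 sinθ) = (-0.473175, +0.794245, -0.381156)
rvec = θ·k = (-0.224437, +0.376727, -0.180790)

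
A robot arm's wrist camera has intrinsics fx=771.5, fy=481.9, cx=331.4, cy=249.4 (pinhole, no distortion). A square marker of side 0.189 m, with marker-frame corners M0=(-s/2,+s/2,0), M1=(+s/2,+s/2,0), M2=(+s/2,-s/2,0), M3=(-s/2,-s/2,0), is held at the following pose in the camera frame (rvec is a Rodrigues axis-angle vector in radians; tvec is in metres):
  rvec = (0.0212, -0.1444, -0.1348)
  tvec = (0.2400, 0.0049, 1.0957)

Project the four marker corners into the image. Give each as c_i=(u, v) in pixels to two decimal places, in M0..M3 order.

c0=(445.04, 298.84) c1=(570.87, 286.55) c2=(554.68, 205.17) c3=(427.77, 215.50)

Intrinsics K: fx=771.5, fy=481.9, cx=331.4, cy=249.4
Marker side s = 0.189 m; corners in marker frame (Z=0):
  M0 = (-0.0945, +0.0945, 0)
  M1 = (+0.0945, +0.0945, 0)
  M2 = (+0.0945, -0.0945, 0)
  M3 = (-0.0945, -0.0945, 0)
rvec = (0.0212, -0.1444, -0.1348), |rvec| = θ = 0.19868 rad = 11.383°
Rodrigues: sinθ=0.19737, 1−cosθ=0.01967; R = I + sinθ·[k]× + (1−cosθ)·[k]×²:
    [+0.98055 +0.13239 -0.14488]
    [-0.13544 +0.99072 -0.01136]
    [+0.14203 +0.03076 +0.98938]
t = (0.2400, 0.0049, 1.0957) m
M0: Pc = R·M0+t = (+0.15985, +0.11132, +1.08519); u = 771.5·(+0.15985)/1.08519 + 331.4 = 445.0425, v = 481.9·(+0.11132)/1.08519 + 249.4 = 298.8350
M1: Pc = R·M1+t = (+0.34517, +0.08572, +1.11203); u = 771.5·(+0.34517)/1.11203 + 331.4 = 570.8732, v = 481.9·(+0.08572)/1.11203 + 249.4 = 286.5487
M2: Pc = R·M2+t = (+0.32015, -0.10152, +1.10621); u = 771.5·(+0.32015)/1.10621 + 331.4 = 554.6811, v = 481.9·(-0.10152)/1.10621 + 249.4 = 205.1739
M3: Pc = R·M3+t = (+0.13483, -0.07592, +1.07937); u = 771.5·(+0.13483)/1.07937 + 331.4 = 427.7700, v = 481.9·(-0.07592)/1.07937 + 249.4 = 215.5027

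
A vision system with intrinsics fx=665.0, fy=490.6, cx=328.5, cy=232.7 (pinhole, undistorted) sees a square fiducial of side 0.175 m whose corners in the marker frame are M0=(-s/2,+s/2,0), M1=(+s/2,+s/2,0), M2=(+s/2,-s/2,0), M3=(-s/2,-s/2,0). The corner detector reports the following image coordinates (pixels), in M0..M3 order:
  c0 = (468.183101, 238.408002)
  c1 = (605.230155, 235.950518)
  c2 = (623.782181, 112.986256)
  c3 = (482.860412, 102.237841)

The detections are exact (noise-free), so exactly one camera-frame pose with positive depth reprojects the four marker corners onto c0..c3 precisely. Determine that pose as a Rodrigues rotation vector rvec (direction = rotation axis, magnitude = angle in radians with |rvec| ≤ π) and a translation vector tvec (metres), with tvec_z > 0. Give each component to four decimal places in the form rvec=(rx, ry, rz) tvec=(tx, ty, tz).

Intrinsics K: fx=665.0, fy=490.6, cx=328.5, cy=232.7
Marker side s = 0.175 m; corners in marker frame (Z=0):
  M0 = (-0.0875, +0.0875, 0)
  M1 = (+0.0875, +0.0875, 0)
  M2 = (+0.0875, -0.0875, 0)
  M3 = (-0.0875, -0.0875, 0)
Detected image corners:
  c0 = (468.183101, 238.408002) px
  c1 = (605.230155, 235.950518) px
  c2 = (623.782181, 112.986256) px
  c3 = (482.860412, 102.237841) px
Planar DLT: solve 8×8 A·h = b for H (H[2,2]=1):
  H  [+1107.42488 +28.79740 +548.34525]
  H  [+122.08386 +777.80174 +173.79273]
  H  [+0.57512 +0.22806 +1.00000]
B = K⁻¹H; ‖b₁‖=1.496345, ‖b₂‖=1.496345; λ = 2/(‖b₁‖+‖b₂‖) = 0.668295, sign → tz>0 ⇒ λ=+0.668295
r₁ = λ·B[:,0] = (+0.92305,-0.01600,+0.38435); r₂ = λ·B[:,1] = (-0.04635,+0.98723,+0.15241)
r₃ = r₁×r₂ = (-0.38188,-0.15850,+0.91052); SVD([r₁ r₂ r₃]) → R = UVᵀ:
  R  [+0.92305 -0.04635 -0.38188]
  R  [-0.01600 +0.98723 -0.15850]
  R  [+0.38435 +0.15241 +0.91052]
t = (+0.22093, -0.08024, +0.66829) m
tr R = 2.820798; θ = arccos((tr R − 1)/2) = 0.426549 rad = 24.439°
axis k = ((R−Rᵀ)₃₂, (R−Rᵀ)₁₃, (R−Rᵀ)₂₁) / (2 sinθ) = (+0.375736, -0.926001, +0.036675)
rvec = θ·k = (+0.160270, -0.394985, +0.015644)

rvec=(0.1603, -0.3950, 0.0156) tvec=(0.2209, -0.0802, 0.6683)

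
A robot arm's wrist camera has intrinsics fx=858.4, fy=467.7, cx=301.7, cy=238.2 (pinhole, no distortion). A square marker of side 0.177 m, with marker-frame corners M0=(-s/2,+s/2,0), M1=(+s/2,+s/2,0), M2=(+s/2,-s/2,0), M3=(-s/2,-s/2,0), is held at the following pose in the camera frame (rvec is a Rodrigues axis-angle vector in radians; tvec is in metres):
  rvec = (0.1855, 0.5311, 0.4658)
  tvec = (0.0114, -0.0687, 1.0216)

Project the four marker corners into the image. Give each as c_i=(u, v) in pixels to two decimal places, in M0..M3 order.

c0=(231.00, 224.14) c1=(340.28, 261.86) c2=(402.42, 187.01) c3=(283.05, 153.11)

Intrinsics K: fx=858.4, fy=467.7, cx=301.7, cy=238.2
Marker side s = 0.177 m; corners in marker frame (Z=0):
  M0 = (-0.0885, +0.0885, 0)
  M1 = (+0.0885, +0.0885, 0)
  M2 = (+0.0885, -0.0885, 0)
  M3 = (-0.0885, -0.0885, 0)
rvec = (0.1855, 0.5311, 0.4658), |rvec| = θ = 0.73037 rad = 41.847°
Rodrigues: sinθ=0.66715, 1−cosθ=0.25508; R = I + sinθ·[k]× + (1−cosθ)·[k]×²:
    [+0.76138 -0.37837 +0.52644]
    [+0.47259 +0.87980 -0.05115]
    [-0.44381 +0.28773 +0.84867]
t = (0.0114, -0.0687, 1.0216) m
M0: Pc = R·M0+t = (-0.08947, -0.03266, +1.08634); u = 858.4·(-0.08947)/1.08634 + 301.7 = 231.0049, v = 467.7·(-0.03266)/1.08634 + 238.2 = 224.1383
M1: Pc = R·M1+t = (+0.04530, +0.05099, +1.00779); u = 858.4·(+0.04530)/1.00779 + 301.7 = 340.2819, v = 467.7·(+0.05099)/1.00779 + 238.2 = 261.8619
M2: Pc = R·M2+t = (+0.11227, -0.10474, +0.95686); u = 858.4·(+0.11227)/0.95686 + 301.7 = 402.4156, v = 467.7·(-0.10474)/0.95686 + 238.2 = 187.0052
M3: Pc = R·M3+t = (-0.02250, -0.18839, +1.03541); u = 858.4·(-0.02250)/1.03541 + 301.7 = 283.0496, v = 467.7·(-0.18839)/1.03541 + 238.2 = 153.1053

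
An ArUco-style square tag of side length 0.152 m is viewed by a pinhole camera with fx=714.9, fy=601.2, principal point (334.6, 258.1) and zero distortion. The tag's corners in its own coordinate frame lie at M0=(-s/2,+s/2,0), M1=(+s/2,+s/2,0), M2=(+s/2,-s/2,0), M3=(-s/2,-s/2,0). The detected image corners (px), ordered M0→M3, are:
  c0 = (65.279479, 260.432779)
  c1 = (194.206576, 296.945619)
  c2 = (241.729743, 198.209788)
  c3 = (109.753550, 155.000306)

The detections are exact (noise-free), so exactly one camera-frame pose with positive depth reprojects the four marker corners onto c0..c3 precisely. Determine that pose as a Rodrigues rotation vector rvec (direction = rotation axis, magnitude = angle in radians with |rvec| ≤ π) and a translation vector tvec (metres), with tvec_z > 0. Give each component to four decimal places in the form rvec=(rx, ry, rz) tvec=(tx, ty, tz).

rvec=(0.2715, -0.2228, 0.3855) tvec=(-0.2043, -0.0389, 0.8084)

Intrinsics K: fx=714.9, fy=601.2, cx=334.6, cy=258.1
Marker side s = 0.152 m; corners in marker frame (Z=0):
  M0 = (-0.0760, +0.0760, 0)
  M1 = (+0.0760, +0.0760, 0)
  M2 = (+0.0760, -0.0760, 0)
  M3 = (-0.0760, -0.0760, 0)
Detected image corners:
  c0 = (65.279479, 260.432779) px
  c1 = (194.206576, 296.945619) px
  c2 = (241.729743, 198.209788) px
  c3 = (109.753550, 155.000306) px
Planar DLT: solve 8×8 A·h = b for H (H[2,2]=1):
  H  [+907.91005 -261.79549 +153.89112]
  H  [+336.13620 +732.27909 +229.18499]
  H  [+0.32657 +0.26892 +1.00000]
B = K⁻¹H; ‖b₁‖=1.236983, ‖b₂‖=1.236983; λ = 2/(‖b₁‖+‖b₂‖) = 0.808419, sign → tz>0 ⇒ λ=+0.808419
r₁ = λ·B[:,0] = (+0.90311,+0.33866,+0.26400); r₂ = λ·B[:,1] = (-0.39779,+0.89134,+0.21740)
r₃ = r₁×r₂ = (-0.16169,-0.30136,+0.93970); SVD([r₁ r₂ r₃]) → R = UVᵀ:
  R  [+0.90311 -0.39779 -0.16169]
  R  [+0.33866 +0.89134 -0.30136]
  R  [+0.26400 +0.21740 +0.93970]
t = (-0.20435, -0.03888, +0.80842) m
tr R = 2.734160; θ = arccos((tr R − 1)/2) = 0.521485 rad = 29.879°
axis k = ((R−Rᵀ)₃₂, (R−Rᵀ)₁₃, (R−Rᵀ)₂₁) / (2 sinθ) = (+0.520668, -0.427260, +0.739158)
rvec = θ·k = (+0.271520, -0.222810, +0.385460)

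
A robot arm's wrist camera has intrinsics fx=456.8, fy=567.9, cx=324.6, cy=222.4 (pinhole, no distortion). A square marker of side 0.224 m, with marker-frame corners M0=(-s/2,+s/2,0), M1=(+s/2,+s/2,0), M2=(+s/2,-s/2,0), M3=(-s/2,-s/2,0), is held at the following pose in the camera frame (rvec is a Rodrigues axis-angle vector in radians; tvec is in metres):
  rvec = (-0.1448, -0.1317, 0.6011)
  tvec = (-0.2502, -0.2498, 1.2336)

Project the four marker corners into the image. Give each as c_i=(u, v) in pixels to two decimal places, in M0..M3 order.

Intrinsics K: fx=456.8, fy=567.9, cx=324.6, cy=222.4
Marker side s = 0.224 m; corners in marker frame (Z=0):
  M0 = (-0.1120, +0.1120, 0)
  M1 = (+0.1120, +0.1120, 0)
  M2 = (+0.1120, -0.1120, 0)
  M3 = (-0.1120, -0.1120, 0)
rvec = (-0.1448, -0.1317, 0.6011), |rvec| = θ = 0.63217 rad = 36.220°
Rodrigues: sinθ=0.59089, 1−cosθ=0.19325; R = I + sinθ·[k]× + (1−cosθ)·[k]×²:
    [+0.81689 -0.55263 -0.16519]
    [+0.57108 +0.81514 +0.09706]
    [+0.08101 -0.17363 +0.98147]
t = (-0.2502, -0.2498, 1.2336) m
M0: Pc = R·M0+t = (-0.40359, -0.22247, +1.20508); u = 456.8·(-0.40359)/1.20508 + 324.6 = 171.6157, v = 567.9·(-0.22247)/1.20508 + 222.4 = 117.5621
M1: Pc = R·M1+t = (-0.22060, -0.09454, +1.22323); u = 456.8·(-0.22060)/1.22323 + 324.6 = 242.2182, v = 567.9·(-0.09454)/1.22323 + 222.4 = 178.5067
M2: Pc = R·M2+t = (-0.09681, -0.27713, +1.26212); u = 456.8·(-0.09681)/1.26212 + 324.6 = 289.5602, v = 567.9·(-0.27713)/1.26212 + 222.4 = 97.7012
M3: Pc = R·M3+t = (-0.27980, -0.40506, +1.24397); u = 456.8·(-0.27980)/1.24397 + 324.6 = 221.8558, v = 567.9·(-0.40506)/1.24397 + 222.4 = 37.4833

c0=(171.62, 117.56) c1=(242.22, 178.51) c2=(289.56, 97.70) c3=(221.86, 37.48)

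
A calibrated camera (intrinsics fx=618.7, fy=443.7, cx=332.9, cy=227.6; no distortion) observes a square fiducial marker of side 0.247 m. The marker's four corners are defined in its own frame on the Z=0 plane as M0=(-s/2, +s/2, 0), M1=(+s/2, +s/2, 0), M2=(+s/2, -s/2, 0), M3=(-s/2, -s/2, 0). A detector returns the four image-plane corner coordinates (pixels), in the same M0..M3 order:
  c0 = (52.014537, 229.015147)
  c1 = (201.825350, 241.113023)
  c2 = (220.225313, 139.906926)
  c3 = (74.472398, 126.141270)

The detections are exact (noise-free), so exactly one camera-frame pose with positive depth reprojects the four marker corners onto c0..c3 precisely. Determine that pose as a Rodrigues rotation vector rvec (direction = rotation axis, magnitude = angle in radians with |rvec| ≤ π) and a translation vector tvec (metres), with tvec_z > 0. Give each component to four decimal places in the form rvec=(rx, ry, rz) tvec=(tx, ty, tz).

Intrinsics K: fx=618.7, fy=443.7, cx=332.9, cy=227.6
Marker side s = 0.247 m; corners in marker frame (Z=0):
  M0 = (-0.1235, +0.1235, 0)
  M1 = (+0.1235, +0.1235, 0)
  M2 = (+0.1235, -0.1235, 0)
  M3 = (-0.1235, -0.1235, 0)
Detected image corners:
  c0 = (52.014537, 229.015147) px
  c1 = (201.825350, 241.113023) px
  c2 = (220.225313, 139.906926) px
  c3 = (74.472398, 126.141270) px
Planar DLT: solve 8×8 A·h = b for H (H[2,2]=1):
  H  [+609.02236 -96.37790 +137.98069]
  H  [+66.91423 +394.63130 +183.47531]
  H  [+0.07888 -0.10026 +1.00000]
B = K⁻¹H; ‖b₁‖=0.951633, ‖b₂‖=0.951633; λ = 2/(‖b₁‖+‖b₂‖) = 1.050825, sign → tz>0 ⇒ λ=+1.050825
r₁ = λ·B[:,0] = (+0.98979,+0.11596,+0.08289); r₂ = λ·B[:,1] = (-0.10700,+0.98866,-0.10536)
r₃ = r₁×r₂ = (-0.09416,+0.09542,+0.99097); SVD([r₁ r₂ r₃]) → R = UVᵀ:
  R  [+0.98979 -0.10700 -0.09416]
  R  [+0.11596 +0.98866 +0.09542]
  R  [+0.08289 -0.10536 +0.99097]
t = (-0.33106, -0.10450, +1.05083) m
tr R = 2.969424; θ = arccos((tr R − 1)/2) = 0.175084 rad = 10.032°
axis k = ((R−Rᵀ)₃₂, (R−Rᵀ)₁₃, (R−Rᵀ)₂₁) / (2 sinθ) = (-0.576315, -0.508215, +0.639984)
rvec = θ·k = (-0.100903, -0.088980, +0.112051)

rvec=(-0.1009, -0.0890, 0.1121) tvec=(-0.3311, -0.1045, 1.0508)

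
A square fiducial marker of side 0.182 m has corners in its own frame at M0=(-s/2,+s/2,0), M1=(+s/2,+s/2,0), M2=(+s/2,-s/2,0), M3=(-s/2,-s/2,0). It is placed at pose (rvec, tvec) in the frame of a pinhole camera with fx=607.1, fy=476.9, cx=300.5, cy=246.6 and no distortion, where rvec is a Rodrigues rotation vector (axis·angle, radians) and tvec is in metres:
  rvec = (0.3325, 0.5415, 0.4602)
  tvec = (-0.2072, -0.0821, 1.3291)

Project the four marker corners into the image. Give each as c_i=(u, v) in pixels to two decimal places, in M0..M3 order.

Intrinsics K: fx=607.1, fy=476.9, cx=300.5, cy=246.6
Marker side s = 0.182 m; corners in marker frame (Z=0):
  M0 = (-0.0910, +0.0910, 0)
  M1 = (+0.0910, +0.0910, 0)
  M2 = (+0.0910, -0.0910, 0)
  M3 = (-0.0910, -0.0910, 0)
rvec = (0.3325, 0.5415, 0.4602), |rvec| = θ = 0.78458 rad = 44.953°
Rodrigues: sinθ=0.70653, 1−cosθ=0.29231; R = I + sinθ·[k]× + (1−cosθ)·[k]×²:
    [+0.76019 -0.32892 +0.56029]
    [+0.49992 +0.84693 -0.18108]
    [-0.41497 +0.41776 +0.80826]
t = (-0.2072, -0.0821, 1.3291) m
M0: Pc = R·M0+t = (-0.30631, -0.05052, +1.40488); u = 607.1·(-0.30631)/1.40488 + 300.5 = 168.1327, v = 476.9·(-0.05052)/1.40488 + 246.6 = 229.4498
M1: Pc = R·M1+t = (-0.16795, +0.04046, +1.32935); u = 607.1·(-0.16795)/1.32935 + 300.5 = 223.7972, v = 476.9·(+0.04046)/1.32935 + 246.6 = 261.1160
M2: Pc = R·M2+t = (-0.10809, -0.11368, +1.25332); u = 607.1·(-0.10809)/1.25332 + 300.5 = 248.1413, v = 476.9·(-0.11368)/1.25332 + 246.6 = 203.3445
M3: Pc = R·M3+t = (-0.24645, -0.20466, +1.32885); u = 607.1·(-0.24645)/1.32885 + 300.5 = 187.9083, v = 476.9·(-0.20466)/1.32885 + 246.6 = 173.1499

c0=(168.13, 229.45) c1=(223.80, 261.12) c2=(248.14, 203.34) c3=(187.91, 173.15)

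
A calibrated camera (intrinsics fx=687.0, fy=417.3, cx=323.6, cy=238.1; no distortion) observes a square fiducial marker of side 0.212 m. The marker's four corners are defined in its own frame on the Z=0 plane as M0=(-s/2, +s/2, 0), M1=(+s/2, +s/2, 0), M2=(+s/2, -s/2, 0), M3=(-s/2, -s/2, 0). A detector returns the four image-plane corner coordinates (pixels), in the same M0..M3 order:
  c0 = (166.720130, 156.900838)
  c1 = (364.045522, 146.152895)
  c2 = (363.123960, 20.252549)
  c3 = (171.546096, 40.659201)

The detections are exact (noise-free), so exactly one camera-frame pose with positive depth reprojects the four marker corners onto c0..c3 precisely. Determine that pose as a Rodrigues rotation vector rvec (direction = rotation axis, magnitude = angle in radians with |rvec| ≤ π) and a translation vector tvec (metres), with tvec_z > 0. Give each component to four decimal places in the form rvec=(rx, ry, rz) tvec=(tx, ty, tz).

Intrinsics K: fx=687.0, fy=417.3, cx=323.6, cy=238.1
Marker side s = 0.212 m; corners in marker frame (Z=0):
  M0 = (-0.1060, +0.1060, 0)
  M1 = (+0.1060, +0.1060, 0)
  M2 = (+0.1060, -0.1060, 0)
  M3 = (-0.1060, -0.1060, 0)
Detected image corners:
  c0 = (166.720130, 156.900838) px
  c1 = (364.045522, 146.152895) px
  c2 = (363.123960, 20.252549) px
  c3 = (171.546096, 40.659201) px
Planar DLT: solve 8×8 A·h = b for H (H[2,2]=1):
  H  [+811.87182 -47.96784 +262.30543]
  H  [-109.74345 +557.08949 +90.39721]
  H  [-0.39476 -0.14339 +1.00000]
B = K⁻¹H; ‖b₁‖=1.424037, ‖b₂‖=1.424037; λ = 2/(‖b₁‖+‖b₂‖) = 0.702229, sign → tz>0 ⇒ λ=+0.702229
r₁ = λ·B[:,0] = (+0.96044,-0.02651,-0.27721); r₂ = λ·B[:,1] = (-0.00160,+0.99492,-0.10069)
r₃ = r₁×r₂ = (+0.27847,+0.09715,+0.95552); SVD([r₁ r₂ r₃]) → R = UVᵀ:
  R  [+0.96044 -0.00160 +0.27847]
  R  [-0.02651 +0.99492 +0.09715]
  R  [-0.27721 -0.10069 +0.95552]
t = (-0.06265, -0.24855, +0.70223) m
tr R = 2.910879; θ = arccos((tr R − 1)/2) = 0.299650 rad = 17.169°
axis k = ((R−Rᵀ)₃₂, (R−Rᵀ)₁₃, (R−Rᵀ)₂₁) / (2 sinθ) = (-0.335112, +0.941233, -0.042184)
rvec = θ·k = (-0.100416, +0.282041, -0.012641)

rvec=(-0.1004, 0.2820, -0.0126) tvec=(-0.0627, -0.2486, 0.7022)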